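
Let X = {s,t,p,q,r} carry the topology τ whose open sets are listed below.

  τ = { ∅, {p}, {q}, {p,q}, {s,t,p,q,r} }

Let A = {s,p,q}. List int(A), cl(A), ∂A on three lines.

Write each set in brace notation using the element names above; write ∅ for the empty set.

int(A) = {p,q}
cl(A)  = {s,t,p,q,r}
∂A     = {s,t,r}

opens ⊆ A: ∅, {q}, {p}, {p,q}; union → int = {p,q}
complement {t,r}; its interior ∅; cl(A) = X∖∅ = {s,t,p,q,r}
boundary = {s,t,p,q,r} ∖ {p,q} = {s,t,r}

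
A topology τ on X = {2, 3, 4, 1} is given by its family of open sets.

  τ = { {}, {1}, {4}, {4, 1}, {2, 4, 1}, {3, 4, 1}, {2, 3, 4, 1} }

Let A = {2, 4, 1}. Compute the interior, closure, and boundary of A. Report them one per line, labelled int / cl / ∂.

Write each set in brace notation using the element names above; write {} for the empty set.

int(A) = {2, 4, 1}
cl(A)  = {2, 3, 4, 1}
∂A     = {3}

interior: largest open inside A is {2, 4, 1} (from {}, {4}, {1}, {4, 1}, {2, 4, 1})
cl via duality: int({3}) = {}, so X∖{} = {2, 3, 4, 1}
cl∖int = {3}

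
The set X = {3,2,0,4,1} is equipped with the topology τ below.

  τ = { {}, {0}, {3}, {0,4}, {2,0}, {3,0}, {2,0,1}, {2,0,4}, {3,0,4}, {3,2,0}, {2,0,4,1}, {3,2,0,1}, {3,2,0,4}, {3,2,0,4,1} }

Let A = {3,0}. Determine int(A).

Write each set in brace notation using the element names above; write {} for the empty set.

{3,0}

opens ⊆ A: {}, {0}, {3}, {3,0}; union → int = {3,0}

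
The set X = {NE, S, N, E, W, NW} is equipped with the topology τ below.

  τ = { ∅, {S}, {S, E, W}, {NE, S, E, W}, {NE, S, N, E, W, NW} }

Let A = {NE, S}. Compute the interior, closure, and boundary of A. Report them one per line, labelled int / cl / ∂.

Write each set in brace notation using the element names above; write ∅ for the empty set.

opens ⊆ A: ∅, {S}; union → int = {S}
complement {N, E, W, NW}; its interior ∅; cl(A) = X∖∅ = {NE, S, N, E, W, NW}
boundary = {NE, S, N, E, W, NW} ∖ {S} = {NE, N, E, W, NW}

int(A) = {S}
cl(A)  = {NE, S, N, E, W, NW}
∂A     = {NE, N, E, W, NW}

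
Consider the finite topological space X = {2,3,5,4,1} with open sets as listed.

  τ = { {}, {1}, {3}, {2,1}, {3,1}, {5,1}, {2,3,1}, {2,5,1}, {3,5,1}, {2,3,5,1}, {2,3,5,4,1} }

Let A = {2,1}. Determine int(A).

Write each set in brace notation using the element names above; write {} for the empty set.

U open, U⊆A: {}, {1}, {2,1}. int(A) = ⋃ = {2,1}

{2,1}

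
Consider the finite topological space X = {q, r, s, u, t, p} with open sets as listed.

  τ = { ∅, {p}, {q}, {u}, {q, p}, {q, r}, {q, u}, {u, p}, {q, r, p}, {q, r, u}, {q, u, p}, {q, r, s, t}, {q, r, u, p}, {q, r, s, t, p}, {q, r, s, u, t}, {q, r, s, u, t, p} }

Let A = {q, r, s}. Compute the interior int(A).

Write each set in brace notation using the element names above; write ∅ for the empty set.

opens ⊆ A: ∅, {q}, {q, r}; union → int = {q, r}

{q, r}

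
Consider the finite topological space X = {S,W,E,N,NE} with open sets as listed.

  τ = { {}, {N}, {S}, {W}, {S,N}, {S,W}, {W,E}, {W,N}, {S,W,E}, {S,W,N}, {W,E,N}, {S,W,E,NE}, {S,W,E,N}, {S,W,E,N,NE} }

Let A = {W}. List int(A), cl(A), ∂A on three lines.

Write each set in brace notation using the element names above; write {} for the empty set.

int(A) = {W}
cl(A)  = {W,E,NE}
∂A     = {E,NE}

U open, U⊆A: {}, {W}. int(A) = ⋃ = {W}
X∖A={S,E,N,NE}, int(X∖A)={S,N}, hence cl(A)={W,E,NE}
∂A: remove int from cl → {E,NE}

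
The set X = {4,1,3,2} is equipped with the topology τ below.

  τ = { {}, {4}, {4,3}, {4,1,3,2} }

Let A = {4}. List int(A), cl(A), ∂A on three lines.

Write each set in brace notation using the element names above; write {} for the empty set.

int(A) = {4}
cl(A)  = {4,1,3,2}
∂A     = {1,3,2}

opens ⊆ A: {}, {4}; union → int = {4}
complement {1,3,2}; its interior {}; cl(A) = X∖{} = {4,1,3,2}
boundary = {4,1,3,2} ∖ {4} = {1,3,2}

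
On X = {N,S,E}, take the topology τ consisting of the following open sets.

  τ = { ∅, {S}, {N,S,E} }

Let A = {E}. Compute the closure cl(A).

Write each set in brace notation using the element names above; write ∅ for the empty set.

closure: X∖int(X∖A) = X∖{S} = {N,E}

{N,E}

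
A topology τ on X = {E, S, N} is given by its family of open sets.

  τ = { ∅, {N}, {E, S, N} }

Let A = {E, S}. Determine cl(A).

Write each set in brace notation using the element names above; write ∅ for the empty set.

X∖A={N}, int(X∖A)={N}, hence cl(A)={E, S}

{E, S}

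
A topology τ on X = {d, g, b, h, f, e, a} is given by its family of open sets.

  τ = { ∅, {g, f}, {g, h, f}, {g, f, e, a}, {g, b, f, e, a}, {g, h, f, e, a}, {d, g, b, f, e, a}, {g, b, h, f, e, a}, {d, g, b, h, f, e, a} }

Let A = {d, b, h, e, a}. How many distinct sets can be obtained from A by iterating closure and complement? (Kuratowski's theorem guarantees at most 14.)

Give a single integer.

4

complement {g, f}; its interior {g, f}; cl(A) = X∖{g, f} = {d, b, h, e, a}
With k = closure, c = complement:
  1. A     = {d, b, h, e, a}
  2. cA    = {g, f}
  3. kcA   = {d, g, b, h, f, e, a}
  4. ckcA  = ∅
k, c of each give nothing new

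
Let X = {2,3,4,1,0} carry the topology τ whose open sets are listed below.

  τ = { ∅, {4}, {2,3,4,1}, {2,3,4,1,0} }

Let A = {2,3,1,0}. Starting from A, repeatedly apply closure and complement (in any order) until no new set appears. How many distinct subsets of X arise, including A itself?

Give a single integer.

X∖A={4}, int(X∖A)={4}, hence cl(A)={2,3,1,0}
Orbit (k=closure, c=complement):
  1. A     = {2,3,1,0}
  2. cA    = {4}
  3. kcA   = {2,3,4,1,0}
  4. ckcA  = ∅
(closed under both — stop)

4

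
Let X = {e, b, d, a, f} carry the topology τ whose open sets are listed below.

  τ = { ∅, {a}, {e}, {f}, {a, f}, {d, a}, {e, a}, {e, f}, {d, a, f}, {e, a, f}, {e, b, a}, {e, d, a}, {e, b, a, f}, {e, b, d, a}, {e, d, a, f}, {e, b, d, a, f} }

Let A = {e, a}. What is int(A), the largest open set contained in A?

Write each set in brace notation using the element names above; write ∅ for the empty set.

{e, a}

interior: largest open inside A is {e, a} (from ∅, {a}, {e}, {e, a})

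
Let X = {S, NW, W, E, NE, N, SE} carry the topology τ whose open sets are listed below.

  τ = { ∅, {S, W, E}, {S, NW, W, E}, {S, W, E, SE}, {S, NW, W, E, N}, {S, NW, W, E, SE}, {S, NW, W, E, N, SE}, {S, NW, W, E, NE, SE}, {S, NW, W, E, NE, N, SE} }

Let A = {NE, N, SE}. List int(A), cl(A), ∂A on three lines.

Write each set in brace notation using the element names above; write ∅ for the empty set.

int(A) = ∅
cl(A)  = {NE, N, SE}
∂A     = {NE, N, SE}

interior: largest open inside A is ∅ (from ∅)
cl via duality: int({S, NW, W, E}) = {S, NW, W, E}, so X∖{S, NW, W, E} = {NE, N, SE}
cl∖int = {NE, N, SE}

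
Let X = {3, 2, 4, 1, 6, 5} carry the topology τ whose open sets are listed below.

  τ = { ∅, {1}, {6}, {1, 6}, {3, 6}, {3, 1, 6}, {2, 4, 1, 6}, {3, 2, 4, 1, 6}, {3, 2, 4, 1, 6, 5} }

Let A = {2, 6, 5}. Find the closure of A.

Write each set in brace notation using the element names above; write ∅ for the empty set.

{3, 2, 4, 6, 5}

cl via duality: int({3, 4, 1}) = {1}, so X∖{1} = {3, 2, 4, 6, 5}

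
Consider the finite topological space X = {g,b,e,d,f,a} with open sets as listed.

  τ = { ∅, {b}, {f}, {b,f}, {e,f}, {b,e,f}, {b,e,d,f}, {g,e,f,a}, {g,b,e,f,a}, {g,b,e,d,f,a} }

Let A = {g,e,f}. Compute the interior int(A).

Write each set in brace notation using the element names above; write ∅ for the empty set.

interior: largest open inside A is {e,f} (from ∅, {f}, {e,f})

{e,f}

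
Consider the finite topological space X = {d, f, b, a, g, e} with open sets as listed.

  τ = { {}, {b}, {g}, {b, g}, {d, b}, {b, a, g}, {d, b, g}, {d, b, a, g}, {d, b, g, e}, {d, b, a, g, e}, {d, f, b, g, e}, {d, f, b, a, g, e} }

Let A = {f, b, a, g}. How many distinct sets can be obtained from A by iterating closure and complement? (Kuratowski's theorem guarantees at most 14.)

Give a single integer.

6

X∖A={d, e}, int(X∖A)={}, hence cl(A)={d, f, b, a, g, e}
Orbit (k=closure, c=complement):
  1. A     = {f, b, a, g}
  2. kA    = {d, f, b, a, g, e}
  3. cA    = {d, e}
  4. ckA   = {}
  5. kcA   = {d, f, e}
  6. ckcA  = {b, a, g}
(closed under both — stop)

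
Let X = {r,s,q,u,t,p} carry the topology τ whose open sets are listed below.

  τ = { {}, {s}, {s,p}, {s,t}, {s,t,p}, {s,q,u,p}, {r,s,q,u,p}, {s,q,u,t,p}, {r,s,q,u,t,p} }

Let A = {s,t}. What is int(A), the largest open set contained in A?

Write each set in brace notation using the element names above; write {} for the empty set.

{s,t}

open subsets of A: {}, {s}, {s,t}; so int(A) = {s,t}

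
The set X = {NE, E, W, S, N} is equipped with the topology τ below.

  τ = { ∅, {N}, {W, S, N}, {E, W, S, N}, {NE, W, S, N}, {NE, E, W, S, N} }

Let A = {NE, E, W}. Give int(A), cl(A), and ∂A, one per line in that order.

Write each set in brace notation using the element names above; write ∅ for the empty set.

int(A) = ∅
cl(A)  = {NE, E, W, S}
∂A     = {NE, E, W, S}

interior: largest open inside A is ∅ (from ∅)
cl via duality: int({S, N}) = {N}, so X∖{N} = {NE, E, W, S}
cl∖int = {NE, E, W, S}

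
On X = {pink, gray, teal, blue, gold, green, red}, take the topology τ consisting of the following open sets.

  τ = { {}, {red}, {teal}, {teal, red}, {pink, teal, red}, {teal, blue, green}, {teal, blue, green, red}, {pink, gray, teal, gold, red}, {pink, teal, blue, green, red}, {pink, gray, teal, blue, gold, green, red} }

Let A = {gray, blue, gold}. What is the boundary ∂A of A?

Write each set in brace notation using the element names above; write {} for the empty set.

U open, U⊆A: {}. int(A) = ⋃ = {}
X∖A={pink, teal, green, red}, int(X∖A)={pink, teal, red}, hence cl(A)={gray, blue, gold, green}
∂A: remove int from cl → {gray, blue, gold, green}

{gray, blue, gold, green}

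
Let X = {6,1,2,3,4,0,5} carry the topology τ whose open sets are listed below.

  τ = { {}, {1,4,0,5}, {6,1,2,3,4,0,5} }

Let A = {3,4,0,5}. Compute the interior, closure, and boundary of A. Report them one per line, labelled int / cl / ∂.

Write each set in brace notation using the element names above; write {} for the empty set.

int(A) = {}
cl(A)  = {6,1,2,3,4,0,5}
∂A     = {6,1,2,3,4,0,5}

open subsets of A: {}; so int(A) = {}
closure: X∖int(X∖A) = X∖{} = {6,1,2,3,4,0,5}
∂A = {6,1,2,3,4,0,5} minus {} = {6,1,2,3,4,0,5}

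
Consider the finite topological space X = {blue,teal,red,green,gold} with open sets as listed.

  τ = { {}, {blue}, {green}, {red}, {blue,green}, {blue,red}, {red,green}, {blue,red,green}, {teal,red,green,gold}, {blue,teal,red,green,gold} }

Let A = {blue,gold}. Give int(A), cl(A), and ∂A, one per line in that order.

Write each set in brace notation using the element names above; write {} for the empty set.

int(A) = {blue}
cl(A)  = {blue,teal,gold}
∂A     = {teal,gold}

opens ⊆ A: {}, {blue}; union → int = {blue}
complement {teal,red,green}; its interior {red,green}; cl(A) = X∖{red,green} = {blue,teal,gold}
boundary = {blue,teal,gold} ∖ {blue} = {teal,gold}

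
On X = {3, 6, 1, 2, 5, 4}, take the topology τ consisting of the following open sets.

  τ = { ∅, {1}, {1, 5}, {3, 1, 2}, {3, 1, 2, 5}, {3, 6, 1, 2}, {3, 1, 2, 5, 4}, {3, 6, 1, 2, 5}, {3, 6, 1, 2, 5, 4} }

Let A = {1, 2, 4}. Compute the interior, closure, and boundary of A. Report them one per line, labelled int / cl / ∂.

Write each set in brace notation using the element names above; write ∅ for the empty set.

interior: largest open inside A is {1} (from ∅, {1})
cl via duality: int({3, 6, 5}) = ∅, so X∖∅ = {3, 6, 1, 2, 5, 4}
cl∖int = {3, 6, 2, 5, 4}

int(A) = {1}
cl(A)  = {3, 6, 1, 2, 5, 4}
∂A     = {3, 6, 2, 5, 4}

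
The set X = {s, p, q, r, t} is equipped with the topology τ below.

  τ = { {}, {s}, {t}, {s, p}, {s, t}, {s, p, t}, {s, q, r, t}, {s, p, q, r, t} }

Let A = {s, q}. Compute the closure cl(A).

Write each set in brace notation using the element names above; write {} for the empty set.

X∖A={p, r, t}, int(X∖A)={t}, hence cl(A)={s, p, q, r}

{s, p, q, r}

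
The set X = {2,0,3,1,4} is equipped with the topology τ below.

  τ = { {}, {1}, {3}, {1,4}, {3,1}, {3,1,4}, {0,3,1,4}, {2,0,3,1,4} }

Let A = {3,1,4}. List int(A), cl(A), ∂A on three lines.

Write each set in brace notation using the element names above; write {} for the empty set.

U open, U⊆A: {}, {3}, {1}, {3,1}, {1,4}, {3,1,4}. int(A) = ⋃ = {3,1,4}
X∖A={2,0}, int(X∖A)={}, hence cl(A)={2,0,3,1,4}
∂A: remove int from cl → {2,0}

int(A) = {3,1,4}
cl(A)  = {2,0,3,1,4}
∂A     = {2,0}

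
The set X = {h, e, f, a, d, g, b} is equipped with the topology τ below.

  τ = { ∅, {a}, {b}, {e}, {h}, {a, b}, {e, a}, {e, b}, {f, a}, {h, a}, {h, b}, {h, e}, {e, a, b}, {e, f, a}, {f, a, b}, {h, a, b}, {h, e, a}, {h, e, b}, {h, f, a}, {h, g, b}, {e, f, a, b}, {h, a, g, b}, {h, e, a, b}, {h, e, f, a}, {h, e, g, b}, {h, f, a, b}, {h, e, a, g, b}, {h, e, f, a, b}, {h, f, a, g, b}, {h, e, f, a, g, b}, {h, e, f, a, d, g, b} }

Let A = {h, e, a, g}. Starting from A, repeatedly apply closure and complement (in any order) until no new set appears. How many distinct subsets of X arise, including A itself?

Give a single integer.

closure: X∖int(X∖A) = X∖{b} = {h, e, f, a, d, g}
Let k=closure and c=complement:
  1. A     = {h, e, a, g}
  2. kA    = {h, e, f, a, d, g}
  3. cA    = {f, d, b}
  4. ckA   = {b}
  5. kcA   = {f, d, g, b}
  6. kckA  = {d, g, b}
  7. ckcA  = {h, e, a}
  8. ckckA = {h, e, f, a}
— saturated at 8

8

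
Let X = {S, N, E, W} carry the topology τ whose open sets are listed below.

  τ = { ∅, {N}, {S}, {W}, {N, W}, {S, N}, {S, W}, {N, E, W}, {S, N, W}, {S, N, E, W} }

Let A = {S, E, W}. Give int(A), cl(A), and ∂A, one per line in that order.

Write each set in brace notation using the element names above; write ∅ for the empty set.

open subsets of A: ∅, {S}, {W}, {S, W}; so int(A) = {S, W}
closure: X∖int(X∖A) = X∖{N} = {S, E, W}
∂A = {S, E, W} minus {S, W} = {E}

int(A) = {S, W}
cl(A)  = {S, E, W}
∂A     = {E}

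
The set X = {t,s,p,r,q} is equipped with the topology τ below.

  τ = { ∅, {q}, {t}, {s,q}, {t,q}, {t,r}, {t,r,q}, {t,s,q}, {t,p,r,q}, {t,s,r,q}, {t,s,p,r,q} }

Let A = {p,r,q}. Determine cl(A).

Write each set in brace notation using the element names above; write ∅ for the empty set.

{s,p,r,q}

closure: X∖int(X∖A) = X∖{t} = {s,p,r,q}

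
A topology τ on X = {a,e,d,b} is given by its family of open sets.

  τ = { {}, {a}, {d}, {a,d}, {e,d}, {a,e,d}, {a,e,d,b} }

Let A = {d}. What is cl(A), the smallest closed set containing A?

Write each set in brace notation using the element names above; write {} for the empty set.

closure: X∖int(X∖A) = X∖{a} = {e,d,b}

{e,d,b}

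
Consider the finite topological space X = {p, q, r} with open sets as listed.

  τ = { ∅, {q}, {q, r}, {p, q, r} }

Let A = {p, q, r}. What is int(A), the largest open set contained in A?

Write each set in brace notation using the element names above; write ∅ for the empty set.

{p, q, r}

interior: largest open inside A is {p, q, r} (from ∅, {q}, {q, r}, {p, q, r})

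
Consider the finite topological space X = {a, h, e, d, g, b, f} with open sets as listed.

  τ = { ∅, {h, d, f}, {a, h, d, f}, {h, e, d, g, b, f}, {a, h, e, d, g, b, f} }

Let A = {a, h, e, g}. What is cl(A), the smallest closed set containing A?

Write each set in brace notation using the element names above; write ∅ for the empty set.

{a, h, e, d, g, b, f}

cl via duality: int({d, b, f}) = ∅, so X∖∅ = {a, h, e, d, g, b, f}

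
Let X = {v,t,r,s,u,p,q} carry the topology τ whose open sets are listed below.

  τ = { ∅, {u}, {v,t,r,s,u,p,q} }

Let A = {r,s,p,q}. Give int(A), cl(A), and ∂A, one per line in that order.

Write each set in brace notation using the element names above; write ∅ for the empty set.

int(A) = ∅
cl(A)  = {v,t,r,s,p,q}
∂A     = {v,t,r,s,p,q}

interior: largest open inside A is ∅ (from ∅)
cl via duality: int({v,t,u}) = {u}, so X∖{u} = {v,t,r,s,p,q}
cl∖int = {v,t,r,s,p,q}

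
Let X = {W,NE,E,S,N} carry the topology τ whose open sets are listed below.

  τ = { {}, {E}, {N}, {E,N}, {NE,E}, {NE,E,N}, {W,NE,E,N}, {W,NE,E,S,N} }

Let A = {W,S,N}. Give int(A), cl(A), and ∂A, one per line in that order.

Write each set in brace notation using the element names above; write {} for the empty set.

int(A) = {N}
cl(A)  = {W,S,N}
∂A     = {W,S}

open subsets of A: {}, {N}; so int(A) = {N}
closure: X∖int(X∖A) = X∖{NE,E} = {W,S,N}
∂A = {W,S,N} minus {N} = {W,S}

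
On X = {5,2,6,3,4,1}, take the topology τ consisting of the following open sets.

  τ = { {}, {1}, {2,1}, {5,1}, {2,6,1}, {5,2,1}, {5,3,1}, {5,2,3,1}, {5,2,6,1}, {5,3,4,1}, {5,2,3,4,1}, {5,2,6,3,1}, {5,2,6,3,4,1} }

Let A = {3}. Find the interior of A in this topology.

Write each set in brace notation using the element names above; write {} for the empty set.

opens ⊆ A: {}; union → int = {}

{}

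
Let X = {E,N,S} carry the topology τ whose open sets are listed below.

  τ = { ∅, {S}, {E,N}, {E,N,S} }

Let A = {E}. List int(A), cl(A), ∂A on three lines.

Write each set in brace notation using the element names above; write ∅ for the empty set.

int(A) = ∅
cl(A)  = {E,N}
∂A     = {E,N}

open subsets of A: ∅; so int(A) = ∅
closure: X∖int(X∖A) = X∖{S} = {E,N}
∂A = {E,N} minus ∅ = {E,N}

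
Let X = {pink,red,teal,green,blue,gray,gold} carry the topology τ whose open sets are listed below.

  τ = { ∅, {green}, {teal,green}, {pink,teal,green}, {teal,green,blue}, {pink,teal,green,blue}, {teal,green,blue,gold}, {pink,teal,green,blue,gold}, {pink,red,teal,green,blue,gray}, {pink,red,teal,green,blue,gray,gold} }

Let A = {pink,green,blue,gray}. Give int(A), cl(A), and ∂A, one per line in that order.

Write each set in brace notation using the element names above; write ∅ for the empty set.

int(A) = {green}
cl(A)  = {pink,red,teal,green,blue,gray,gold}
∂A     = {pink,red,teal,blue,gray,gold}

interior: largest open inside A is {green} (from ∅, {green})
cl via duality: int({red,teal,gold}) = ∅, so X∖∅ = {pink,red,teal,green,blue,gray,gold}
cl∖int = {pink,red,teal,blue,gray,gold}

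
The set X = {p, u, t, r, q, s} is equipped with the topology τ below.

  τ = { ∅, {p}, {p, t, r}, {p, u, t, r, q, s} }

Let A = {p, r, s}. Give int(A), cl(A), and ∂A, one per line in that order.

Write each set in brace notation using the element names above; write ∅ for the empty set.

int(A) = {p}
cl(A)  = {p, u, t, r, q, s}
∂A     = {u, t, r, q, s}

interior: largest open inside A is {p} (from ∅, {p})
cl via duality: int({u, t, q}) = ∅, so X∖∅ = {p, u, t, r, q, s}
cl∖int = {u, t, r, q, s}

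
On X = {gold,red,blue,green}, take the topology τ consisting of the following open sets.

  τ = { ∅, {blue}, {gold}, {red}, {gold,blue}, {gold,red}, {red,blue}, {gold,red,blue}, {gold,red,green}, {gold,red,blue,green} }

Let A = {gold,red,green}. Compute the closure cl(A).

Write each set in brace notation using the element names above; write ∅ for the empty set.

{gold,red,green}

cl via duality: int({blue}) = {blue}, so X∖{blue} = {gold,red,green}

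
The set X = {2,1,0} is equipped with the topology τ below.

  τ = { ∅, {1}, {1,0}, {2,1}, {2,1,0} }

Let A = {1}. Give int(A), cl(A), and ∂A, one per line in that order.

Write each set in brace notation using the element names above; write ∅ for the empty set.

int(A) = {1}
cl(A)  = {2,1,0}
∂A     = {2,0}

U open, U⊆A: ∅, {1}. int(A) = ⋃ = {1}
X∖A={2,0}, int(X∖A)=∅, hence cl(A)={2,1,0}
∂A: remove int from cl → {2,0}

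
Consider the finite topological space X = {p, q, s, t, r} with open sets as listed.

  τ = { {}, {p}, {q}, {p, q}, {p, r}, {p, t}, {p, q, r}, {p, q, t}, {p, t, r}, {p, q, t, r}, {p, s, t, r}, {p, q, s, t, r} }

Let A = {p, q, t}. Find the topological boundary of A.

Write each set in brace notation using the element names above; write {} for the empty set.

open subsets of A: {}, {q}, {p}, {p, q}, {p, t}, {p, q, t}; so int(A) = {p, q, t}
closure: X∖int(X∖A) = X∖{} = {p, q, s, t, r}
∂A = {p, q, s, t, r} minus {p, q, t} = {s, r}

{s, r}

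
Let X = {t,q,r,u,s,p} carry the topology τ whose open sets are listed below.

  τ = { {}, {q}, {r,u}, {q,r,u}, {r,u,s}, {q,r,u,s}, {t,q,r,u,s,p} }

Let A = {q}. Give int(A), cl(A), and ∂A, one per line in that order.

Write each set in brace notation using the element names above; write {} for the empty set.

int(A) = {q}
cl(A)  = {t,q,p}
∂A     = {t,p}

U open, U⊆A: {}, {q}. int(A) = ⋃ = {q}
X∖A={t,r,u,s,p}, int(X∖A)={r,u,s}, hence cl(A)={t,q,p}
∂A: remove int from cl → {t,p}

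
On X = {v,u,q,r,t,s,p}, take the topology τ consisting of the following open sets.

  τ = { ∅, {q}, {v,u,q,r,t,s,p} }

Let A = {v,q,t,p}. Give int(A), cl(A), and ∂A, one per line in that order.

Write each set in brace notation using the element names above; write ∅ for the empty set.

open subsets of A: ∅, {q}; so int(A) = {q}
closure: X∖int(X∖A) = X∖∅ = {v,u,q,r,t,s,p}
∂A = {v,u,q,r,t,s,p} minus {q} = {v,u,r,t,s,p}

int(A) = {q}
cl(A)  = {v,u,q,r,t,s,p}
∂A     = {v,u,r,t,s,p}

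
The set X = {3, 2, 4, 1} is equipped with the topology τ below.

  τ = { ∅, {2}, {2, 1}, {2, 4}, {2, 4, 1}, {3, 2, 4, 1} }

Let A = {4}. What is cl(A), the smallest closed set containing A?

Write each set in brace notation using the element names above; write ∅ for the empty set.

{3, 4}

closure: X∖int(X∖A) = X∖{2, 1} = {3, 4}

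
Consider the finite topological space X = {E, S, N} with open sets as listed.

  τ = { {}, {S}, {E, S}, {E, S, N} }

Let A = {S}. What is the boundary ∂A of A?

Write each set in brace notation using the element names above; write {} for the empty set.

interior: largest open inside A is {S} (from {}, {S})
cl via duality: int({E, N}) = {}, so X∖{} = {E, S, N}
cl∖int = {E, N}

{E, N}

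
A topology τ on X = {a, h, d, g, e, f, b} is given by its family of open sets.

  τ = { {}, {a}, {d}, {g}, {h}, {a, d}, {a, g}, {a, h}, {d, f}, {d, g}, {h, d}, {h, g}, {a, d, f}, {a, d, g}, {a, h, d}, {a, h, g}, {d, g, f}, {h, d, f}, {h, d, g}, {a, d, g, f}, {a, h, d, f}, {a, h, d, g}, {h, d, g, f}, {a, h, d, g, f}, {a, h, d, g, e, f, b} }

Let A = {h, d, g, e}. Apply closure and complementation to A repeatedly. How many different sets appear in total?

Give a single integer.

complement {a, f, b}; its interior {a}; cl(A) = X∖{a} = {h, d, g, e, f, b}
With k = closure, c = complement:
  1. A     = {h, d, g, e}
  2. kA    = {h, d, g, e, f, b}
  3. cA    = {a, f, b}
  4. ckA   = {a}
  5. kcA   = {a, e, f, b}
  6. kckA  = {a, e, b}
  7. ckcA  = {h, d, g}
  8. ckckA = {h, d, g, f}
k, c of each give nothing new

8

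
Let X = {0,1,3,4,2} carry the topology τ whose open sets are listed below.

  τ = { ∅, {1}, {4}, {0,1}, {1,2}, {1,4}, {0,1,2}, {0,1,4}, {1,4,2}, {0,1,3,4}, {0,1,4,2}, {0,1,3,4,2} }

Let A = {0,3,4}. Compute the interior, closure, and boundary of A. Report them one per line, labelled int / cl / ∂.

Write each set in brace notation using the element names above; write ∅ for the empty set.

U open, U⊆A: ∅, {4}. int(A) = ⋃ = {4}
X∖A={1,2}, int(X∖A)={1,2}, hence cl(A)={0,3,4}
∂A: remove int from cl → {0,3}

int(A) = {4}
cl(A)  = {0,3,4}
∂A     = {0,3}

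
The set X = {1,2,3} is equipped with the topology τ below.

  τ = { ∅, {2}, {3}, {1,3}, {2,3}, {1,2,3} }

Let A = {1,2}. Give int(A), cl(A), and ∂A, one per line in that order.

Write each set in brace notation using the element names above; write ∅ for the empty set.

interior: largest open inside A is {2} (from ∅, {2})
cl via duality: int({3}) = {3}, so X∖{3} = {1,2}
cl∖int = {1}

int(A) = {2}
cl(A)  = {1,2}
∂A     = {1}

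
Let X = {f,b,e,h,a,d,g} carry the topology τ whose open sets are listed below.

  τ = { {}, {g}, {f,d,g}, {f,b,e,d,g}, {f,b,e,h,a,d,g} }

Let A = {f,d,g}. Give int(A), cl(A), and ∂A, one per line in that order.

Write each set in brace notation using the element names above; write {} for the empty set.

int(A) = {f,d,g}
cl(A)  = {f,b,e,h,a,d,g}
∂A     = {b,e,h,a}

opens ⊆ A: {}, {g}, {f,d,g}; union → int = {f,d,g}
complement {b,e,h,a}; its interior {}; cl(A) = X∖{} = {f,b,e,h,a,d,g}
boundary = {f,b,e,h,a,d,g} ∖ {f,d,g} = {b,e,h,a}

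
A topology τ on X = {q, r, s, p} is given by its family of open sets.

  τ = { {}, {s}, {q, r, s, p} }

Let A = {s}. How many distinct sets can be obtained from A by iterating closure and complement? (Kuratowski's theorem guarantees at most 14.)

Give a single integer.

closure: X∖int(X∖A) = X∖{} = {q, r, s, p}
Let k=closure and c=complement:
  1. A     = {s}
  2. kA    = {q, r, s, p}
  3. cA    = {q, r, p}
  4. ckA   = {}
— saturated at 4

4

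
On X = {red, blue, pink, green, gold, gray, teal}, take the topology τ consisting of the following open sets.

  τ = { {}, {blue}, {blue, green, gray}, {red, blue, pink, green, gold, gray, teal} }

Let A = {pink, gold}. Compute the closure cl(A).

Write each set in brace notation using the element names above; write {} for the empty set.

X∖A={red, blue, green, gray, teal}, int(X∖A)={blue, green, gray}, hence cl(A)={red, pink, gold, teal}

{red, pink, gold, teal}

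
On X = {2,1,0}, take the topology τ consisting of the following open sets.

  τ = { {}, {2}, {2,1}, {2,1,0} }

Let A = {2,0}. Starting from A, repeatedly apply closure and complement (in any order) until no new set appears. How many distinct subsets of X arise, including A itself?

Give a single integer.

X∖A={1}, int(X∖A)={}, hence cl(A)={2,1,0}
Orbit (k=closure, c=complement):
  1. A     = {2,0}
  2. kA    = {2,1,0}
  3. cA    = {1}
  4. ckA   = {}
  5. kcA   = {1,0}
  6. ckcA  = {2}
(closed under both — stop)

6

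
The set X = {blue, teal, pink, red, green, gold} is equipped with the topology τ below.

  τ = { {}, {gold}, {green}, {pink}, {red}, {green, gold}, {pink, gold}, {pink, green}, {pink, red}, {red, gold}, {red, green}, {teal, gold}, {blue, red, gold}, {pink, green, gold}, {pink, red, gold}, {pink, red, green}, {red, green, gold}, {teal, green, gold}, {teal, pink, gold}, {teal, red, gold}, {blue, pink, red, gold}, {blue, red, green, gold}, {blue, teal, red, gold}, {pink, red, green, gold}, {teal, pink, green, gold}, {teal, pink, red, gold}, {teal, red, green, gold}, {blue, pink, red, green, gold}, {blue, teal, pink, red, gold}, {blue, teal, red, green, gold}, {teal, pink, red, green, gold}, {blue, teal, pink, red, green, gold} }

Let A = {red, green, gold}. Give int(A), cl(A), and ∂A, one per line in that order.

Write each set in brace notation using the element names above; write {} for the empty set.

interior: largest open inside A is {red, green, gold} (from {}, {gold}, {red}, {green}, {green, gold}, {red, gold}, {red, green}, {red, green, gold})
cl via duality: int({blue, teal, pink}) = {pink}, so X∖{pink} = {blue, teal, red, green, gold}
cl∖int = {blue, teal}

int(A) = {red, green, gold}
cl(A)  = {blue, teal, red, green, gold}
∂A     = {blue, teal}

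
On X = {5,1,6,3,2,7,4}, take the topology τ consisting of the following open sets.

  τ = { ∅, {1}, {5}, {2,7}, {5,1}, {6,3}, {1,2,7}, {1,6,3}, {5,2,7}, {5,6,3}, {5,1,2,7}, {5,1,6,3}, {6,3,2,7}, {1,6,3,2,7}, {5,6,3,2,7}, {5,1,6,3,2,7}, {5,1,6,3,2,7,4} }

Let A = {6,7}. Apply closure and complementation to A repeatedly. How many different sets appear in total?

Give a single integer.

complement {5,1,3,2,4}; its interior {5,1}; cl(A) = X∖{5,1} = {6,3,2,7,4}
With k = closure, c = complement:
  1. A     = {6,7}
  2. kA    = {6,3,2,7,4}
  3. cA    = {5,1,3,2,4}
  4. ckA   = {5,1}
  5. kcA   = {5,1,6,3,2,7,4}
  6. kckA  = {5,1,4}
  7. ckcA  = ∅
  8. ckckA = {6,3,2,7}
k, c of each give nothing new

8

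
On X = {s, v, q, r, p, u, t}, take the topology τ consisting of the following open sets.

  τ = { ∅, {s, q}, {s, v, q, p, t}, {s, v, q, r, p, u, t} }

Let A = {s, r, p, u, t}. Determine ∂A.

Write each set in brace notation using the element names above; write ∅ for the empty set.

{s, v, q, r, p, u, t}

U open, U⊆A: ∅. int(A) = ⋃ = ∅
X∖A={v, q}, int(X∖A)=∅, hence cl(A)={s, v, q, r, p, u, t}
∂A: remove int from cl → {s, v, q, r, p, u, t}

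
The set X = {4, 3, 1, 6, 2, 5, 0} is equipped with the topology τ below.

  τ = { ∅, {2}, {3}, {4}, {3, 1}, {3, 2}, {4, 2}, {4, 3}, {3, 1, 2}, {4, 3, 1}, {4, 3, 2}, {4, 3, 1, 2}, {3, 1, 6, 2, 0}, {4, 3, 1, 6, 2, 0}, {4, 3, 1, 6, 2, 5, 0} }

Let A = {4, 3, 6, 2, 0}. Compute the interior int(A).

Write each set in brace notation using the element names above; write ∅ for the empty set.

opens ⊆ A: ∅, {4}, {3}, {2}, {4, 3}, {4, 2}, {3, 2}, {4, 3, 2}; union → int = {4, 3, 2}

{4, 3, 2}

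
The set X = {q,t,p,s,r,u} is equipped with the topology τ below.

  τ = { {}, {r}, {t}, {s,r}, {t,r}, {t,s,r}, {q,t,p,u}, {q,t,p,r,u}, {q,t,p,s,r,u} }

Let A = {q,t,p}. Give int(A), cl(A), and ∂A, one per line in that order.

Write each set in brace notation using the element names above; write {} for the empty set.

int(A) = {t}
cl(A)  = {q,t,p,u}
∂A     = {q,p,u}

open subsets of A: {}, {t}; so int(A) = {t}
closure: X∖int(X∖A) = X∖{s,r} = {q,t,p,u}
∂A = {q,t,p,u} minus {t} = {q,p,u}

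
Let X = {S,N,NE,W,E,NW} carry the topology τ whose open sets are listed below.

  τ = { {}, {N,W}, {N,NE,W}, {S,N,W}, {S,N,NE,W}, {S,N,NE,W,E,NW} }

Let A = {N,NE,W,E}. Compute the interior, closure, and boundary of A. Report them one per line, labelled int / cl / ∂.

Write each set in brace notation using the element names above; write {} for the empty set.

int(A) = {N,NE,W}
cl(A)  = {S,N,NE,W,E,NW}
∂A     = {S,E,NW}

open subsets of A: {}, {N,W}, {N,NE,W}; so int(A) = {N,NE,W}
closure: X∖int(X∖A) = X∖{} = {S,N,NE,W,E,NW}
∂A = {S,N,NE,W,E,NW} minus {N,NE,W} = {S,E,NW}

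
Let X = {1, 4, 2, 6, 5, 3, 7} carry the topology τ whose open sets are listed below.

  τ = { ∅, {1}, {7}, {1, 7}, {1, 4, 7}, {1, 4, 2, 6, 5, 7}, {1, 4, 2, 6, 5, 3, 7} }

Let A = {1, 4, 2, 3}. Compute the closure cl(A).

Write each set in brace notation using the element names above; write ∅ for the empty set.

{1, 4, 2, 6, 5, 3}

cl via duality: int({6, 5, 7}) = {7}, so X∖{7} = {1, 4, 2, 6, 5, 3}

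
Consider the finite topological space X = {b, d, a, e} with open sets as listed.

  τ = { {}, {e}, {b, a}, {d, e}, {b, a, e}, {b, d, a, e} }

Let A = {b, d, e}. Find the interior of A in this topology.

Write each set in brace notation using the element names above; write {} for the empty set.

{d, e}

opens ⊆ A: {}, {e}, {d, e}; union → int = {d, e}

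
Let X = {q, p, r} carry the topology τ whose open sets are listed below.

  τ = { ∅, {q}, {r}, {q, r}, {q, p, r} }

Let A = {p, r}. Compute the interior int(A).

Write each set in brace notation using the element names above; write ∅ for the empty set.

open subsets of A: ∅, {r}; so int(A) = {r}

{r}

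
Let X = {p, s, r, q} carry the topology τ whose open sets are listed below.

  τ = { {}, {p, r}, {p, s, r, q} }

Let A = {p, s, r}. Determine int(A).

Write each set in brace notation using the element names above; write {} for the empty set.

{p, r}

U open, U⊆A: {}, {p, r}. int(A) = ⋃ = {p, r}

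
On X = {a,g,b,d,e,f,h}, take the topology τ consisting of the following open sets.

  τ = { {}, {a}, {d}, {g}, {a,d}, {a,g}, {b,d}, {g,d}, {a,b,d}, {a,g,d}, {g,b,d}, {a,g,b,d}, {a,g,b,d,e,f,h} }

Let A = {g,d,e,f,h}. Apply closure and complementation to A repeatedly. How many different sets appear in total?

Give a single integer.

8

cl via duality: int({a,b}) = {a}, so X∖{a} = {g,b,d,e,f,h}
Write k for closure, c for complement:
  1. A     = {g,d,e,f,h}
  2. kA    = {g,b,d,e,f,h}
  3. cA    = {a,b}
  4. ckA   = {a}
  5. kcA   = {a,b,e,f,h}
  6. kckA  = {a,e,f,h}
  7. ckcA  = {g,d}
  8. ckckA = {g,b,d}
applying k or c yields no new set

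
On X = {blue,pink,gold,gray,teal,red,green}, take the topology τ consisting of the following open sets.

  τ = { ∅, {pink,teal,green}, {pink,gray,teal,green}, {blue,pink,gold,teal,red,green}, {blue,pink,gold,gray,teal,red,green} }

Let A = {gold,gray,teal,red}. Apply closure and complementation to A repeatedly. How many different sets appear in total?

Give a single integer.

4

X∖A={blue,pink,green}, int(X∖A)=∅, hence cl(A)={blue,pink,gold,gray,teal,red,green}
Orbit (k=closure, c=complement):
  1. A     = {gold,gray,teal,red}
  2. kA    = {blue,pink,gold,gray,teal,red,green}
  3. cA    = {blue,pink,green}
  4. ckA   = ∅
(closed under both — stop)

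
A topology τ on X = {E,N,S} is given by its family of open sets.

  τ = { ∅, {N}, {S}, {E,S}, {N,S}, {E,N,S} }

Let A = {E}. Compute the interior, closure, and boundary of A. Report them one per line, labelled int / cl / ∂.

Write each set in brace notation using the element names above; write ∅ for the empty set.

interior: largest open inside A is ∅ (from ∅)
cl via duality: int({N,S}) = {N,S}, so X∖{N,S} = {E}
cl∖int = {E}

int(A) = ∅
cl(A)  = {E}
∂A     = {E}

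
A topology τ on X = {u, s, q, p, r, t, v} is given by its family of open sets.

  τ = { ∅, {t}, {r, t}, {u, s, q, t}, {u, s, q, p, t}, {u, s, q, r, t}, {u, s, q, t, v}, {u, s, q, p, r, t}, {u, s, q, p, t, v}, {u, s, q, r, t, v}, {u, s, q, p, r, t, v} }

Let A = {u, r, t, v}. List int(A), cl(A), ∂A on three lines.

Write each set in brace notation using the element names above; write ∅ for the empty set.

interior: largest open inside A is {r, t} (from ∅, {t}, {r, t})
cl via duality: int({s, q, p}) = ∅, so X∖∅ = {u, s, q, p, r, t, v}
cl∖int = {u, s, q, p, v}

int(A) = {r, t}
cl(A)  = {u, s, q, p, r, t, v}
∂A     = {u, s, q, p, v}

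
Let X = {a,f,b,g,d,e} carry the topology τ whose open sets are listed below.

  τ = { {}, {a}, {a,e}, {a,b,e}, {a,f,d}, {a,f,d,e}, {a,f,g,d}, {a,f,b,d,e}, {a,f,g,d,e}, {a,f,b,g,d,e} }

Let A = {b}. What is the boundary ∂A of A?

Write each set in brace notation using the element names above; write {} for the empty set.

U open, U⊆A: {}. int(A) = ⋃ = {}
X∖A={a,f,g,d,e}, int(X∖A)={a,f,g,d,e}, hence cl(A)={b}
∂A: remove int from cl → {b}

{b}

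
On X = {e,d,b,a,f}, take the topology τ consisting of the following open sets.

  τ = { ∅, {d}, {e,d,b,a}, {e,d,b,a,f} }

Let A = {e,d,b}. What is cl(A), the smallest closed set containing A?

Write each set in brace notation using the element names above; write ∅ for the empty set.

closure: X∖int(X∖A) = X∖∅ = {e,d,b,a,f}

{e,d,b,a,f}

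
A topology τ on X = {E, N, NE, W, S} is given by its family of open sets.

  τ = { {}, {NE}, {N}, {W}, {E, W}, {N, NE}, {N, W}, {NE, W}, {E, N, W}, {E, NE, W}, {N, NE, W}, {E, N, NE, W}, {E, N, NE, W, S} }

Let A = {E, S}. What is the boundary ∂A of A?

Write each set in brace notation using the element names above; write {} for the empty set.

{E, S}

opens ⊆ A: {}; union → int = {}
complement {N, NE, W}; its interior {N, NE, W}; cl(A) = X∖{N, NE, W} = {E, S}
boundary = {E, S} ∖ {} = {E, S}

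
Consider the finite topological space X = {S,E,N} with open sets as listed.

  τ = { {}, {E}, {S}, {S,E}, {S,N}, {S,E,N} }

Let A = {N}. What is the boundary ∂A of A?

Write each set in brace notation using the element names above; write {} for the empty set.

{N}

open subsets of A: {}; so int(A) = {}
closure: X∖int(X∖A) = X∖{S,E} = {N}
∂A = {N} minus {} = {N}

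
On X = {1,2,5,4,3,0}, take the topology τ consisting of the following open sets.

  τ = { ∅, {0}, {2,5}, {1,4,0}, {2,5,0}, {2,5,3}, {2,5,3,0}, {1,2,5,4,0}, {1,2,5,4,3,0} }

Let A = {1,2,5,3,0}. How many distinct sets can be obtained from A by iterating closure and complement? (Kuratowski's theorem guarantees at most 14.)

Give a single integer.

6

complement {4}; its interior ∅; cl(A) = X∖∅ = {1,2,5,4,3,0}
With k = closure, c = complement:
  1. A     = {1,2,5,3,0}
  2. kA    = {1,2,5,4,3,0}
  3. cA    = {4}
  4. ckA   = ∅
  5. kcA   = {1,4}
  6. ckcA  = {2,5,3,0}
k, c of each give nothing new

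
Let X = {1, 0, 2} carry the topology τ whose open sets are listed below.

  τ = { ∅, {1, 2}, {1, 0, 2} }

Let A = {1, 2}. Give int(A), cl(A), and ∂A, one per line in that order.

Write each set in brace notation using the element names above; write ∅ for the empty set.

opens ⊆ A: ∅, {1, 2}; union → int = {1, 2}
complement {0}; its interior ∅; cl(A) = X∖∅ = {1, 0, 2}
boundary = {1, 0, 2} ∖ {1, 2} = {0}

int(A) = {1, 2}
cl(A)  = {1, 0, 2}
∂A     = {0}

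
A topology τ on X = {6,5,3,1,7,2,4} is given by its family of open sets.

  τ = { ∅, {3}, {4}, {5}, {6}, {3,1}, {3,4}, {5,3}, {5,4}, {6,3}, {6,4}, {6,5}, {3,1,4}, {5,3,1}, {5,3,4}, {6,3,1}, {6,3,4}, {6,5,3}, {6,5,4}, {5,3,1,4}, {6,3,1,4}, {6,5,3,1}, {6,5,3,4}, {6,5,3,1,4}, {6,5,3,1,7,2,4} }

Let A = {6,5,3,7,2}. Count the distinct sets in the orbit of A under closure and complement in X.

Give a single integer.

8

X∖A={1,4}, int(X∖A)={4}, hence cl(A)={6,5,3,1,7,2}
Orbit (k=closure, c=complement):
  1. A     = {6,5,3,7,2}
  2. kA    = {6,5,3,1,7,2}
  3. cA    = {1,4}
  4. ckA   = {4}
  5. kcA   = {1,7,2,4}
  6. kckA  = {7,2,4}
  7. ckcA  = {6,5,3}
  8. ckckA = {6,5,3,1}
(closed under both — stop)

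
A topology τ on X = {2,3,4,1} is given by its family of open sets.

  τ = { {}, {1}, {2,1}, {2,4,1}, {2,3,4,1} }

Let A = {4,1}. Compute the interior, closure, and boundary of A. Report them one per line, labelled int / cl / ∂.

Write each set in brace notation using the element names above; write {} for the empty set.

int(A) = {1}
cl(A)  = {2,3,4,1}
∂A     = {2,3,4}

opens ⊆ A: {}, {1}; union → int = {1}
complement {2,3}; its interior {}; cl(A) = X∖{} = {2,3,4,1}
boundary = {2,3,4,1} ∖ {1} = {2,3,4}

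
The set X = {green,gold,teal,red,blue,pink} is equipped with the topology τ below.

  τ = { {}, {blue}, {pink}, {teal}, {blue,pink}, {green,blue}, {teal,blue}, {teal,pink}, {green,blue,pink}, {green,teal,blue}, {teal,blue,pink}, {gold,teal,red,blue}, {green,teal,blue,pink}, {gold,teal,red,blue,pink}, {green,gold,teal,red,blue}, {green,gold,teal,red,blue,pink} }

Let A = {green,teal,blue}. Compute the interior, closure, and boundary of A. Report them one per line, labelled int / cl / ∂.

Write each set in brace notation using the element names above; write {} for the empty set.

int(A) = {green,teal,blue}
cl(A)  = {green,gold,teal,red,blue}
∂A     = {gold,red}

U open, U⊆A: {}, {teal}, {blue}, {teal,blue}, {green,blue}, {green,teal,blue}. int(A) = ⋃ = {green,teal,blue}
X∖A={gold,red,pink}, int(X∖A)={pink}, hence cl(A)={green,gold,teal,red,blue}
∂A: remove int from cl → {gold,red}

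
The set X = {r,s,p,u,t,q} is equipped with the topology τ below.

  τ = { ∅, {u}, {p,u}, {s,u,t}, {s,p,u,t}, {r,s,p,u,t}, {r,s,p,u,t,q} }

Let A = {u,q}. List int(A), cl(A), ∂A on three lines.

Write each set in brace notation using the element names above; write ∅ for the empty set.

int(A) = {u}
cl(A)  = {r,s,p,u,t,q}
∂A     = {r,s,p,t,q}

opens ⊆ A: ∅, {u}; union → int = {u}
complement {r,s,p,t}; its interior ∅; cl(A) = X∖∅ = {r,s,p,u,t,q}
boundary = {r,s,p,u,t,q} ∖ {u} = {r,s,p,t,q}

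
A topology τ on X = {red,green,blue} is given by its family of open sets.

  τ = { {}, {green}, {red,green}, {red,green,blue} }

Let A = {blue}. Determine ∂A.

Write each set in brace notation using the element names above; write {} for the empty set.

U open, U⊆A: {}. int(A) = ⋃ = {}
X∖A={red,green}, int(X∖A)={red,green}, hence cl(A)={blue}
∂A: remove int from cl → {blue}

{blue}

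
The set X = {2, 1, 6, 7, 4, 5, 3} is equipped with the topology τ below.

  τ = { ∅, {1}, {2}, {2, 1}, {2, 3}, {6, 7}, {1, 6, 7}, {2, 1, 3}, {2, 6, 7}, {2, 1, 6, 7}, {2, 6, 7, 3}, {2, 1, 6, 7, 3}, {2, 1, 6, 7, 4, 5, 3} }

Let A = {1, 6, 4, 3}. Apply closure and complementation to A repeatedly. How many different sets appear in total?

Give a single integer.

closure: X∖int(X∖A) = X∖{2} = {1, 6, 7, 4, 5, 3}
Let k=closure and c=complement:
  1. A     = {1, 6, 4, 3}
  2. kA    = {1, 6, 7, 4, 5, 3}
  3. cA    = {2, 7, 5}
  4. ckA   = {2}
  5. kcA   = {2, 6, 7, 4, 5, 3}
  6. kckA  = {2, 4, 5, 3}
  7. ckcA  = {1}
  8. ckckA = {1, 6, 7}
  9. kckcA = {1, 4, 5}
  10. kckckA = {1, 6, 7, 4, 5}
  11. ckckcA = {2, 6, 7, 3}
  12. ckckckA = {2, 3}
— saturated at 12

12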